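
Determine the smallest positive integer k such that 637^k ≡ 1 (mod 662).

ord(637) | φ(662) = φ(2)·φ(331) = 1·330 = 330 = 2 · 3 · 5 · 11.
Divisors of 330: 1, 2, 3, 5, 6, 10, 11, 15, 22, 30, 33, 55, 66, 110, 165, 330.
Evaluate successive powers at the divisors of 330:
637^1 ≡ 637
637^2 ≡ 625
637^3 ≡ 263
637^5 ≡ 199
637^6 ≡ 321
637^10 ≡ 543
637^11 ≡ 327
637^15 ≡ 151
637^22 ≡ 347
637^30 ≡ 293
637^33 ≡ 267
637^55 ≡ 631
637^66 ≡ 455
637^110 ≡ 299
637^165 ≡ 661
637^330 ≡ 1
Hence ord(637) = 330.

330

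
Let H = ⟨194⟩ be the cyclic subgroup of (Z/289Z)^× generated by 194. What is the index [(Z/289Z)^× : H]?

1

The order of 194 must divide φ(289) = φ(17^2) = 17·(17−1) = 272 = 2^4 · 17.
Divisors of 272: 1, 2, 4, 8, 16, 17, 34, 68, 136, 272.
Check 194^d mod 289 for each divisor in increasing order:
194^1 ≡ 194 (mod 289)
194^2 ≡ 66 (mod 289)
194^4 ≡ 21 (mod 289)
194^8 ≡ 152 (mod 289)
194^16 ≡ 273 (mod 289)
194^17 ≡ 75 (mod 289)
194^34 ≡ 134 (mod 289)
194^68 ≡ 38 (mod 289)
194^136 ≡ 288 (mod 289)
194^272 ≡ 1 (mod 289) ✓
So ord_289(194) = 272, hence |⟨194⟩| = 272.
Index = |(Z/289Z)^×| / |⟨194⟩| = 272 / 272 = 1.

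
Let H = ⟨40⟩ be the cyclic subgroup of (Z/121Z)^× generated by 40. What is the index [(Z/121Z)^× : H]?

11

The order of 40 must divide φ(121) = φ(11^2) = 11·(11−1) = 110 = 2 · 5 · 11.
Divisors of 110: 1, 2, 5, 10, 11, 22, 55, 110.
Check 40^d mod 121 for each divisor in increasing order:
40^1 ≡ 40 (mod 121)
40^2 ≡ 27 (mod 121)
40^5 ≡ 120 (mod 121)
40^10 ≡ 1 (mod 121) ✓
The order of 40 is 10, so the subgroup it generates has 10 elements.
Index = |(Z/121Z)^×| / |⟨40⟩| = 110 / 10 = 11.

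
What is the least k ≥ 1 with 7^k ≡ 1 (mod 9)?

3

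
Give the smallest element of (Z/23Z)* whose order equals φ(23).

φ(23) = 23 − 1 = 22 = 2 · 11.
Test candidates g = 2, 3, … against the prime factors q ∈ {2, 11} of φ(23): g is a generator iff g^(22/q) ≢ 1 for every such q.
g = 2: 2^11 ≡ 1 — hits 1, so not a primitive root.
g = 3: 3^11 ≡ 1 — hits 1, so not a primitive root.
g = 4: 4^11 ≡ 1 — hits 1, so not a primitive root.
g = 5: 5^11 ≡ 22; 5^2 ≡ 2 — none is 1, so 5 is a primitive root.
The smallest primitive root modulo 23 is 5.

5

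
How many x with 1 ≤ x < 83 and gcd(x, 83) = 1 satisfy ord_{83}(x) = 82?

40

φ(83) = 83 − 1 = 82 = 2 · 41.
In a cyclic group of order 82, there are φ(d) elements of order d for each divisor d of 82, and zero for non-divisors.
82 = 2 · 41 divides 82, and φ(82) = 40.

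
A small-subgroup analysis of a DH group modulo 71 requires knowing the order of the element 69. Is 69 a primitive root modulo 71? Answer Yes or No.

Yes

φ(71) = 71 − 1 = 70 = 2 · 5 · 7.
It suffices to check that the order of 69 is not a proper divisor of 70: compute 69^(70/q) for q ∈ {2, 5, 7}.
69^35 ≡ 70 (mod 71)  [q = 2: ≢ 1 ✓]
69^14 ≡ 54 (mod 71)  [q = 5: ≢ 1 ✓]
69^10 ≡ 30 (mod 71)  [q = 7: ≢ 1 ✓]
None equal 1, so ord_71(69) = 70: 69 is a primitive root.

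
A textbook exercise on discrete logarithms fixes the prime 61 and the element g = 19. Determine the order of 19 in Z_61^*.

By Lagrange's theorem, ord_61(19) divides φ(61) = 61 − 1 = 60 = 2^2 · 3 · 5.
Divisors of 60: 1, 2, 3, 4, 5, 6, 10, 12, 15, 20, 30, 60.
Evaluate successive powers at the divisors of 60:
19^1 ≡ 19 (mod 61)
19^2 ≡ 56 (mod 61)
19^3 ≡ 27 (mod 61)
19^4 ≡ 25 (mod 61)
19^5 ≡ 48 (mod 61)
19^6 ≡ 58 (mod 61)
19^10 ≡ 47 (mod 61)
19^12 ≡ 9 (mod 61)
19^15 ≡ 60 (mod 61)
19^20 ≡ 13 (mod 61)
19^30 ≡ 1 (mod 61) ✓
Therefore the multiplicative order of 19 modulo 61 is 30.

30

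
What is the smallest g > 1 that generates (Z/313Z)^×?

φ(313) = 313 − 1 = 312 = 2^3 · 3 · 13.
Test candidates g = 2, 3, … against the prime factors q ∈ {2, 3, 13} of φ(313): g is a generator iff g^(312/q) ≢ 1 for every such q.
g = 2: 2^156 ≡ 1 — hits 1, so not a primitive root.
g = 3: 3^156 ≡ 1 — hits 1, so not a primitive root.
g = 4: 4^156 ≡ 1 — hits 1, so not a primitive root.
g = 5: 5^156 ≡ 312; 5^104 ≡ 1 — hits 1, so not a primitive root.
g = 6: 6^156 ≡ 1 — hits 1, so not a primitive root.
g = 7: 7^156 ≡ 312; 7^104 ≡ 1 — hits 1, so not a primitive root.
g = 8: 8^156 ≡ 1 — hits 1, so not a primitive root.
g = 9: 9^156 ≡ 1 — hits 1, so not a primitive root.
g = 10: 10^156 ≡ 312; 10^104 ≡ 214; 10^24 ≡ 103 — none is 1, so 10 is a primitive root.
Hence the least primitive root of 313 is 10.

10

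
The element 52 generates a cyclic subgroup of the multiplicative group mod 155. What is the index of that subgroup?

ord(52) | φ(155) = φ(5·31) = (5−1)·(31−1) = 4·30 = 120 = 2^3 · 3 · 5.
Divisors of 120: 1, 2, 3, 4, 5, 6, 8, 10, 12, 15, 20, 24, 30, 40, 60, 120.
Check 52^d mod 155 for each divisor in increasing order:
52^1 ≡ 52 (mod 155)
52^2 ≡ 69 (mod 155)
52^3 ≡ 23 (mod 155)
52^4 ≡ 111 (mod 155)
52^5 ≡ 37 (mod 155)
52^6 ≡ 64 (mod 155)
52^8 ≡ 76 (mod 155)
52^10 ≡ 129 (mod 155)
52^12 ≡ 66 (mod 155)
52^15 ≡ 123 (mod 155)
52^20 ≡ 56 (mod 155)
52^24 ≡ 16 (mod 155)
52^30 ≡ 94 (mod 155)
52^40 ≡ 36 (mod 155)
52^60 ≡ 1 (mod 155) ✓
So ord_155(52) = 60, hence |⟨52⟩| = 60.
[(Z/155Z)^× : ⟨52⟩] = 120/60 = 2.

2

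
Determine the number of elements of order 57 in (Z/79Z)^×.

φ(79) = 79 − 1 = 78 = 2 · 3 · 13.
Since (Z/79Z)^× is cyclic of order 78, the number of elements of order d is φ(d) when d | 78 and 0 otherwise.
Since 57 ∤ 78, the count is 0.

0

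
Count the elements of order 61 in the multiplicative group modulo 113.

0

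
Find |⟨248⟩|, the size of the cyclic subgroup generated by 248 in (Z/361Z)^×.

19

The order of 248 must divide φ(361) = φ(19^2) = 19·(19−1) = 342 = 2 · 3^2 · 19.
Divisors of 342: 1, 2, 3, 6, 9, 18, 19, 38, 57, 114, 171, 342.
Evaluate successive powers at the divisors of 342:
248^1 ≡ 248 (mod 361)
248^2 ≡ 134 (mod 361)
248^3 ≡ 20 (mod 361)
248^6 ≡ 39 (mod 361)
248^9 ≡ 58 (mod 361)
248^18 ≡ 115 (mod 361)
248^19 ≡ 1 (mod 361) ✓
Hence ord(248) = 19.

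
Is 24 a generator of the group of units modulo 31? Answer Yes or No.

φ(31) = 31 − 1 = 30 = 2 · 3 · 5.
An element g generates (Z/31Z)^× iff g^(30/q) ≢ 1 (mod 31) for each prime q ∈ {2, 3, 5}.
24^15 ≡ 30 (mod 31)  [q = 2: ≢ 1 ✓]
24^10 ≡ 25 (mod 31)  [q = 3: ≢ 1 ✓]
24^6 ≡ 4 (mod 31)  [q = 5: ≢ 1 ✓]
None equal 1, so ord_31(24) = 30: 24 is a primitive root.

Yes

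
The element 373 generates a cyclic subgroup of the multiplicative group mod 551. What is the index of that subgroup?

12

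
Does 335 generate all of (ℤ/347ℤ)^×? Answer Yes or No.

Yes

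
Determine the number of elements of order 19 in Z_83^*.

0

φ(83) = 83 − 1 = 82 = 2 · 41.
Since (Z/83Z)^× is cyclic of order 82, the number of elements of order d is φ(d) when d | 82 and 0 otherwise.
Since 19 ∤ 82, the count is 0.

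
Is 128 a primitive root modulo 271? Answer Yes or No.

No

φ(271) = 271 − 1 = 270 = 2 · 3^3 · 5.
It suffices to check that the order of 128 is not a proper divisor of 270: compute 128^(270/q) for q ∈ {2, 3, 5}.
128^135 ≡ 1 (mod 271)  [q = 2: ≡ 1 ✗]
128^90 ≡ 242 (mod 271)  [q = 3: ≢ 1 ✓]
128^54 ≡ 187 (mod 271)  [q = 5: ≢ 1 ✓]
128^135 ≡ 1 shows ord(128) | 135, strictly less than φ(271); not a primitive root.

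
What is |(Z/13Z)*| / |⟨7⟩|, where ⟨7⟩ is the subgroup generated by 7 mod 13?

1

ord(7) | φ(13) = 13 − 1 = 12 = 2^2 · 3.
Divisors of 12: 1, 2, 3, 4, 6, 12.
Evaluate successive powers at the divisors of 12:
7^1 ≡ 7
7^2 ≡ 10
7^3 ≡ 5
7^4 ≡ 9
7^6 ≡ 12
7^12 ≡ 1
The order of 7 is 12, so the subgroup it generates has 12 elements.
Index = |(Z/13Z)^×| / |⟨7⟩| = 12 / 12 = 1.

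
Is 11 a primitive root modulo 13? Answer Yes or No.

φ(13) = 13 − 1 = 12 = 2^2 · 3.
An element g generates (Z/13Z)^× iff g^(12/q) ≢ 1 (mod 13) for each prime q ∈ {2, 3}.
11^6 ≡ 12 (mod 13)  [q = 2: ≢ 1 ✓]
11^4 ≡ 3 (mod 13)  [q = 3: ≢ 1 ✓]
All checks pass, so 11 has order 12 and is a primitive root modulo 13.

Yes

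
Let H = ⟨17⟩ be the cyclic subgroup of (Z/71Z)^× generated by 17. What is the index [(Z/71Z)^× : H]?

7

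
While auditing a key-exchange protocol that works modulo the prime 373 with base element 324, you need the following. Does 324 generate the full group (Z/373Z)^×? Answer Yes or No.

No

φ(373) = 373 − 1 = 372 = 2^2 · 3 · 31.
An element g generates (Z/373Z)^× iff g^(372/q) ≢ 1 (mod 373) for each prime q ∈ {2, 3, 31}.
324^186 ≡ 1 (mod 373)  [q = 2: ≡ 1 ✗]
324^124 ≡ 1 (mod 373)  [q = 3: ≡ 1 ✗]
324^12 ≡ 91 (mod 373)  [q = 31: ≢ 1 ✓]
324^186 ≡ 1 shows ord(324) | 186, strictly less than φ(373); not a primitive root.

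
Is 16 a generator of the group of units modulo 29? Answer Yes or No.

φ(29) = 29 − 1 = 28 = 2^2 · 7.
An element g generates (Z/29Z)^× iff g^(28/q) ≢ 1 (mod 29) for each prime q ∈ {2, 7}.
16^14 ≡ 1 (mod 29)  [q = 2: ≡ 1 ✗]
16^4 ≡ 25 (mod 29)  [q = 7: ≢ 1 ✓]
The check at q = 2 fails, so 16 generates a proper subgroup.

No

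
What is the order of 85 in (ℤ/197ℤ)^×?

49

Since 85 ∈ (Z/197Z)^×, its order divides φ(197) = 197 − 1 = 196 = 2^2 · 7^2.
Divisors of 196: 1, 2, 4, 7, 14, 28, 49, 98, 196.
Test each divisor d:
85^1 ≡ 85
85^2 ≡ 133
85^4 ≡ 156
85^7 ≡ 36
85^14 ≡ 114
85^28 ≡ 191
85^49 ≡ 1
Hence ord(85) = 49.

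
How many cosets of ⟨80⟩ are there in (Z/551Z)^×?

Since 80 ∈ (Z/551Z)^×, its order divides φ(551) = φ(19·29) = (19−1)·(29−1) = 18·28 = 504 = 2^3 · 3^2 · 7.
Divisors of 504: 1, 2, 3, 4, 6, 7, 8, 9, 12, 14, 18, 21, 24, 28, 36, 42, 56, 63, 72, 84, 126, 168, 252, 504.
Compute 80^d (mod 551) for the divisors d until we hit 1:
80^1 ≡ 80
80^2 ≡ 339
80^3 ≡ 121
80^4 ≡ 313
80^6 ≡ 315
80^7 ≡ 405
80^8 ≡ 442
80^9 ≡ 96
80^12 ≡ 45
80^14 ≡ 378
80^18 ≡ 400
80^21 ≡ 463
80^24 ≡ 372
80^28 ≡ 175
80^36 ≡ 210
80^42 ≡ 30
80^56 ≡ 320
80^63 ≡ 115
80^72 ≡ 20
80^84 ≡ 349
80^126 ≡ 1
Thus |⟨80⟩| = ord(80) = 126.
[(Z/551Z)^× : ⟨80⟩] = 504/126 = 4.

4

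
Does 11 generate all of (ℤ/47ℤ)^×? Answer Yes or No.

Yes

φ(47) = 47 − 1 = 46 = 2 · 23.
An element g generates (Z/47Z)^× iff g^(46/q) ≢ 1 (mod 47) for each prime q ∈ {2, 23}.
11^23 ≡ 46 (mod 47)  [q = 2: ≢ 1 ✓]
11^2 ≡ 27 (mod 47)  [q = 23: ≢ 1 ✓]
All checks pass, so 11 has order 46 and is a primitive root modulo 47.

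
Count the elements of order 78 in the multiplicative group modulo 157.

φ(157) = 157 − 1 = 156 = 2^2 · 3 · 13.
In a cyclic group of order 156, there are φ(d) elements of order d for each divisor d of 156, and zero for non-divisors.
78 = 2 · 3 · 13 divides 156, and φ(78) = 24.

24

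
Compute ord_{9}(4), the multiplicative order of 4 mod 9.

By Lagrange's theorem, ord_9(4) divides φ(9) = φ(3^2) = 3·(3−1) = 6 = 2 · 3.
Divisors of 6: 1, 2, 3, 6.
Test each divisor d:
4^1 ≡ 4 (mod 9)
4^2 ≡ 7 (mod 9)
4^3 ≡ 1 (mod 9) ✓
So ord_9(4) = 3.

3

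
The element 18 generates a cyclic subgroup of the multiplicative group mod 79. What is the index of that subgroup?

6

The order of 18 must divide φ(79) = 79 − 1 = 78 = 2 · 3 · 13.
Divisors of 78: 1, 2, 3, 6, 13, 26, 39, 78.
Check 18^d mod 79 for each divisor in increasing order:
18^1 ≡ 18
18^2 ≡ 8
18^3 ≡ 65
18^6 ≡ 38
18^13 ≡ 1
So ord_79(18) = 13, hence |⟨18⟩| = 13.
[(Z/79Z)^× : ⟨18⟩] = 78/13 = 6.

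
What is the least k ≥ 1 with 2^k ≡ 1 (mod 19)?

18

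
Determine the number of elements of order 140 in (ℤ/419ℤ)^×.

0

φ(419) = 419 − 1 = 418 = 2 · 11 · 19.
(Z/419Z)^× is cyclic (|G| = 418); a cyclic group of order m has exactly φ(d) elements of each order d | m, and none otherwise.
140 does not divide 418, so no element of (Z/419Z)^× has order 140.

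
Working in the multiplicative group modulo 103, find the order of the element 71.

102

Since 71 ∈ (Z/103Z)^×, its order divides φ(103) = 103 − 1 = 102 = 2 · 3 · 17.
Divisors of 102: 1, 2, 3, 6, 17, 34, 51, 102.
Evaluate successive powers at the divisors of 102:
71^1 ≡ 71 (mod 103)
71^2 ≡ 97 (mod 103)
71^3 ≡ 89 (mod 103)
71^6 ≡ 93 (mod 103)
71^17 ≡ 57 (mod 103)
71^34 ≡ 56 (mod 103)
71^51 ≡ 102 (mod 103)
71^102 ≡ 1 (mod 103) ✓
Hence ord(71) = 102.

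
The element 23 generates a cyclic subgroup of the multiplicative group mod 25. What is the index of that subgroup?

1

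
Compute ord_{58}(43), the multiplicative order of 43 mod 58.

28

By Lagrange's theorem, ord_58(43) divides φ(58) = φ(2)·φ(29) = 1·28 = 28 = 2^2 · 7.
Divisors of 28: 1, 2, 4, 7, 14, 28.
Check 43^d mod 58 for each divisor in increasing order:
43^1 ≡ 43 (mod 58)
43^2 ≡ 51 (mod 58)
43^4 ≡ 49 (mod 58)
43^7 ≡ 41 (mod 58)
43^14 ≡ 57 (mod 58)
43^28 ≡ 1 (mod 58) ✓
So ord_58(43) = 28.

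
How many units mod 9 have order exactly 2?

φ(9) = φ(3^2) = 3·(3−1) = 6 = 2 · 3.
Since (Z/9Z)^× is cyclic of order 6, the number of elements of order d is φ(d) when d | 6 and 0 otherwise.
2 | 6, and φ(2) = 2 − 1 = 1.

1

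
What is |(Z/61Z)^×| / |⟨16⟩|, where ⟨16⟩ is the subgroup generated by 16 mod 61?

The order of 16 must divide φ(61) = 61 − 1 = 60 = 2^2 · 3 · 5.
Divisors of 60: 1, 2, 3, 4, 5, 6, 10, 12, 15, 20, 30, 60.
Evaluate successive powers at the divisors of 60:
16^1 ≡ 16 (mod 61)
16^2 ≡ 12 (mod 61)
16^3 ≡ 9 (mod 61)
16^4 ≡ 22 (mod 61)
16^5 ≡ 47 (mod 61)
16^6 ≡ 20 (mod 61)
16^10 ≡ 13 (mod 61)
16^12 ≡ 34 (mod 61)
16^15 ≡ 1 (mod 61) ✓
The order of 16 is 15, so the subgroup it generates has 15 elements.
The index is φ(61) / ord(16) = 60 / 15 = 4.

4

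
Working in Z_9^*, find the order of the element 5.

Since 5 ∈ (Z/9Z)^×, its order divides φ(9) = φ(3^2) = 3·(3−1) = 6 = 2 · 3.
Divisors of 6: 1, 2, 3, 6.
Compute 5^d (mod 9) for the divisors d until we hit 1:
5^1 ≡ 5 (mod 9)
5^2 ≡ 7 (mod 9)
5^3 ≡ 8 (mod 9)
5^6 ≡ 1 (mod 9) ✓
Hence ord(5) = 6.

6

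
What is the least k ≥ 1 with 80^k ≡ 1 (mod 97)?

Since 80 ∈ (Z/97Z)^×, its order divides φ(97) = 97 − 1 = 96 = 2^5 · 3.
Divisors of 96: 1, 2, 3, 4, 6, 8, 12, 16, 24, 32, 48, 96.
Test each divisor d:
80^1 ≡ 80 (mod 97)
80^2 ≡ 95 (mod 97)
80^3 ≡ 34 (mod 97)
80^4 ≡ 4 (mod 97)
80^6 ≡ 89 (mod 97)
80^8 ≡ 16 (mod 97)
80^12 ≡ 64 (mod 97)
80^16 ≡ 62 (mod 97)
80^24 ≡ 22 (mod 97)
80^32 ≡ 61 (mod 97)
80^48 ≡ 96 (mod 97)
80^96 ≡ 1 (mod 97) ✓
Therefore the multiplicative order of 80 modulo 97 is 96.

96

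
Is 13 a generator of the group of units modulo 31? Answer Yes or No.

Yes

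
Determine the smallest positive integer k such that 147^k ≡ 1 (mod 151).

30

By Lagrange's theorem, ord_151(147) divides φ(151) = 151 − 1 = 150 = 2 · 3 · 5^2.
Divisors of 150: 1, 2, 3, 5, 6, 10, 15, 25, 30, 50, 75, 150.
Evaluate successive powers at the divisors of 150:
147^1 ≡ 147 (mod 151)
147^2 ≡ 16 (mod 151)
147^3 ≡ 87 (mod 151)
147^5 ≡ 33 (mod 151)
147^6 ≡ 19 (mod 151)
147^10 ≡ 32 (mod 151)
147^15 ≡ 150 (mod 151)
147^25 ≡ 119 (mod 151)
147^30 ≡ 1 (mod 151) ✓
So ord_151(147) = 30.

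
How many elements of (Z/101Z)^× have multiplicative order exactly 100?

40

φ(101) = 101 − 1 = 100 = 2^2 · 5^2.
(Z/101Z)^× is cyclic (|G| = 100); a cyclic group of order m has exactly φ(d) elements of each order d | m, and none otherwise.
100 = 2^2 · 5^2 divides 100, and φ(100) = 40.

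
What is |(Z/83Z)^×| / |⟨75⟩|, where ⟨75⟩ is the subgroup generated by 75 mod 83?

2

By Lagrange's theorem, ord_83(75) divides φ(83) = 83 − 1 = 82 = 2 · 41.
Divisors of 82: 1, 2, 41, 82.
Test each divisor d:
75^1 ≡ 75
75^2 ≡ 64
75^41 ≡ 1
Thus |⟨75⟩| = ord(75) = 41.
Index = |(Z/83Z)^×| / |⟨75⟩| = 82 / 41 = 2.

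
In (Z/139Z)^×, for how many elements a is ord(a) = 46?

φ(139) = 139 − 1 = 138 = 2 · 3 · 23.
In a cyclic group of order 138, there are φ(d) elements of order d for each divisor d of 138, and zero for non-divisors.
46 = 2 · 23 divides 138, and φ(46) = 22.

22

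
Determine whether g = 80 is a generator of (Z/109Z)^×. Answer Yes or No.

No

φ(109) = 109 − 1 = 108 = 2^2 · 3^3.
An element g generates (Z/109Z)^× iff g^(108/q) ≢ 1 (mod 109) for each prime q ∈ {2, 3}.
80^54 ≡ 1 (mod 109)  [q = 2: ≡ 1 ✗]
80^36 ≡ 63 (mod 109)  [q = 3: ≢ 1 ✓]
80^54 ≡ 1 shows ord(80) | 54, strictly less than φ(109); not a primitive root.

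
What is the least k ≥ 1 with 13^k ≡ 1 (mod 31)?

30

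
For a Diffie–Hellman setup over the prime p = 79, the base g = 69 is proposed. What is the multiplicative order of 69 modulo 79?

The order of 69 must divide φ(79) = 79 − 1 = 78 = 2 · 3 · 13.
Divisors of 78: 1, 2, 3, 6, 13, 26, 39, 78.
Test each divisor d:
69^1 ≡ 69
69^2 ≡ 21
69^3 ≡ 27
69^6 ≡ 18
69^13 ≡ 78
69^26 ≡ 1
The smallest such exponent is 26, so the order of 69 is 26.

26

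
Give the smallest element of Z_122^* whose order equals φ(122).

7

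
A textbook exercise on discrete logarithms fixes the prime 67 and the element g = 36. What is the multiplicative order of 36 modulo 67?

33

By Lagrange's theorem, ord_67(36) divides φ(67) = 67 − 1 = 66 = 2 · 3 · 11.
Divisors of 66: 1, 2, 3, 6, 11, 22, 33, 66.
Evaluate successive powers at the divisors of 66:
36^1 ≡ 36 (mod 67)
36^2 ≡ 23 (mod 67)
36^3 ≡ 24 (mod 67)
36^6 ≡ 40 (mod 67)
36^11 ≡ 37 (mod 67)
36^22 ≡ 29 (mod 67)
36^33 ≡ 1 (mod 67) ✓
Hence ord(36) = 33.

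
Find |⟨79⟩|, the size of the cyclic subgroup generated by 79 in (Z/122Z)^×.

60

The order of 79 must divide φ(122) = φ(2)·φ(61) = 1·60 = 60 = 2^2 · 3 · 5.
Divisors of 60: 1, 2, 3, 4, 5, 6, 10, 12, 15, 20, 30, 60.
Evaluate successive powers at the divisors of 60:
79^1 ≡ 79 (mod 122)
79^2 ≡ 19 (mod 122)
79^3 ≡ 37 (mod 122)
79^4 ≡ 117 (mod 122)
79^5 ≡ 93 (mod 122)
79^6 ≡ 27 (mod 122)
79^10 ≡ 109 (mod 122)
79^12 ≡ 119 (mod 122)
79^15 ≡ 11 (mod 122)
79^20 ≡ 47 (mod 122)
79^30 ≡ 121 (mod 122)
79^60 ≡ 1 (mod 122) ✓
The smallest such exponent is 60, so the order of 79 is 60.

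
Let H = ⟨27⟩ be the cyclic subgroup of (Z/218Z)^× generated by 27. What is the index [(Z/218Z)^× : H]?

The order of 27 must divide φ(218) = φ(2)·φ(109) = 1·108 = 108 = 2^2 · 3^3.
Divisors of 108: 1, 2, 3, 4, 6, 9, 12, 18, 27, 36, 54, 108.
Check 27^d mod 218 for each divisor in increasing order:
27^1 ≡ 27 (mod 218)
27^2 ≡ 75 (mod 218)
27^3 ≡ 63 (mod 218)
27^4 ≡ 175 (mod 218)
27^6 ≡ 45 (mod 218)
27^9 ≡ 1 (mod 218) ✓
So ord_218(27) = 9, hence |⟨27⟩| = 9.
Index = |(Z/218Z)^×| / |⟨27⟩| = 108 / 9 = 12.

12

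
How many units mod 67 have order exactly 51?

0

φ(67) = 67 − 1 = 66 = 2 · 3 · 11.
Since (Z/67Z)^× is cyclic of order 66, the number of elements of order d is φ(d) when d | 66 and 0 otherwise.
Since 51 ∤ 66, the count is 0.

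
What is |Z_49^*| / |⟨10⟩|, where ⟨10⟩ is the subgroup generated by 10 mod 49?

By Lagrange's theorem, ord_49(10) divides φ(49) = φ(7^2) = 7·(7−1) = 42 = 2 · 3 · 7.
Divisors of 42: 1, 2, 3, 6, 7, 14, 21, 42.
Check 10^d mod 49 for each divisor in increasing order:
10^1 ≡ 10 (mod 49)
10^2 ≡ 2 (mod 49)
10^3 ≡ 20 (mod 49)
10^6 ≡ 8 (mod 49)
10^7 ≡ 31 (mod 49)
10^14 ≡ 30 (mod 49)
10^21 ≡ 48 (mod 49)
10^42 ≡ 1 (mod 49) ✓
So ord_49(10) = 42, hence |⟨10⟩| = 42.
Index = |(Z/49Z)^×| / |⟨10⟩| = 42 / 42 = 1.

1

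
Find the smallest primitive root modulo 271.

φ(271) = 271 − 1 = 270 = 2 · 3^3 · 5.
Test candidates g = 2, 3, … against the prime factors q ∈ {2, 3, 5} of φ(271): g is a generator iff g^(270/q) ≢ 1 for every such q.
g = 2: 2^135 ≡ 1 — hits 1, so not a primitive root.
g = 3: 3^135 ≡ 270; 3^90 ≡ 1 — hits 1, so not a primitive root.
g = 4: 4^135 ≡ 1 — hits 1, so not a primitive root.
g = 5: 5^135 ≡ 1 — hits 1, so not a primitive root.
g = 6: 6^135 ≡ 270; 6^90 ≡ 242; 6^54 ≡ 10 — none is 1, so 6 is a primitive root.
Hence the least primitive root of 271 is 6.

6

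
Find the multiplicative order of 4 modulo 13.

Since 4 ∈ (Z/13Z)^×, its order divides φ(13) = 13 − 1 = 12 = 2^2 · 3.
Divisors of 12: 1, 2, 3, 4, 6, 12.
Compute 4^d (mod 13) for the divisors d until we hit 1:
4^1 ≡ 4 (mod 13)
4^2 ≡ 3 (mod 13)
4^3 ≡ 12 (mod 13)
4^4 ≡ 9 (mod 13)
4^6 ≡ 1 (mod 13) ✓
So ord_13(4) = 6.

6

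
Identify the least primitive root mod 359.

φ(359) = 359 − 1 = 358 = 2 · 179.
Test candidates g = 2, 3, … against the prime factors q ∈ {2, 179} of φ(359): g is a generator iff g^(358/q) ≢ 1 for every such q.
g = 2: 2^179 ≡ 1 — hits 1, so not a primitive root.
g = 3: 3^179 ≡ 1 — hits 1, so not a primitive root.
g = 4: 4^179 ≡ 1 — hits 1, so not a primitive root.
g = 5: 5^179 ≡ 1 — hits 1, so not a primitive root.
g = 6: 6^179 ≡ 1 — hits 1, so not a primitive root.
g = 7: 7^179 ≡ 358; 7^2 ≡ 49 — none is 1, so 7 is a primitive root.
The smallest primitive root modulo 359 is 7.

7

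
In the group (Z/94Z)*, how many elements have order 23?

φ(94) = φ(2)·φ(47) = 1·46 = 46 = 2 · 23.
In a cyclic group of order 46, there are φ(d) elements of order d for each divisor d of 46, and zero for non-divisors.
23 | 46, and φ(23) = 23 − 1 = 22.

22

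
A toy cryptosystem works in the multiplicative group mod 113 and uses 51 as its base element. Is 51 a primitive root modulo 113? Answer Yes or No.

φ(113) = 113 − 1 = 112 = 2^4 · 7.
51 is a primitive root mod 113 iff 51^(φ(113)/q) ≢ 1 for every prime q | φ(113), i.e. q ∈ {2, 7}.
51^56 ≡ 1 (mod 113)  [q = 2: ≡ 1 ✗]
51^16 ≡ 30 (mod 113)  [q = 7: ≢ 1 ✓]
The check at q = 2 fails, so 51 generates a proper subgroup.

No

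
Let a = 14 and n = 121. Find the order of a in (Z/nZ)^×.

55

Since 14 ∈ (Z/121Z)^×, its order divides φ(121) = φ(11^2) = 11·(11−1) = 110 = 2 · 5 · 11.
Divisors of 110: 1, 2, 5, 10, 11, 22, 55, 110.
Evaluate successive powers at the divisors of 110:
14^1 ≡ 14
14^2 ≡ 75
14^5 ≡ 100
14^10 ≡ 78
14^11 ≡ 3
14^22 ≡ 9
14^55 ≡ 1
The smallest such exponent is 55, so the order of 14 is 55.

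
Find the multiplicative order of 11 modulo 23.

22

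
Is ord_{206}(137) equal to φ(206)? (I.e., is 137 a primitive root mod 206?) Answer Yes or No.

φ(206) = φ(2)·φ(103) = 1·102 = 102 = 2 · 3 · 17.
It suffices to check that the order of 137 is not a proper divisor of 102: compute 137^(102/q) for q ∈ {2, 3, 17}.
137^51 ≡ 1 (mod 206)  [q = 2: ≡ 1 ✗]
137^34 ≡ 1 (mod 206)  [q = 3: ≡ 1 ✗]
137^6 ≡ 13 (mod 206)  [q = 17: ≢ 1 ✓]
Since 137^51 ≡ 1, the order of 137 divides 51 < 102, so 137 is not a primitive root.

No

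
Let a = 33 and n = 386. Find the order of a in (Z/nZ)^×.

The order of 33 must divide φ(386) = φ(2)·φ(193) = 1·192 = 192 = 2^6 · 3.
Divisors of 192: 1, 2, 3, 4, 6, 8, 12, 16, 24, 32, 48, 64, 96, 192.
Check 33^d mod 386 for each divisor in increasing order:
33^1 ≡ 33 (mod 386)
33^2 ≡ 317 (mod 386)
33^3 ≡ 39 (mod 386)
33^4 ≡ 129 (mod 386)
33^6 ≡ 363 (mod 386)
33^8 ≡ 43 (mod 386)
33^12 ≡ 143 (mod 386)
33^16 ≡ 305 (mod 386)
33^24 ≡ 377 (mod 386)
33^32 ≡ 385 (mod 386)
33^48 ≡ 81 (mod 386)
33^64 ≡ 1 (mod 386) ✓
So ord_386(33) = 64.

64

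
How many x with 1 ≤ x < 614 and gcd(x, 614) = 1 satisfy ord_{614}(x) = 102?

32

φ(614) = φ(2)·φ(307) = 1·306 = 306 = 2 · 3^2 · 17.
(Z/614Z)^× is cyclic (|G| = 306); a cyclic group of order m has exactly φ(d) elements of each order d | m, and none otherwise.
102 = 2 · 3 · 17 divides 306, and φ(102) = 32.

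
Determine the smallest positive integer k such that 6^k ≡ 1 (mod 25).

5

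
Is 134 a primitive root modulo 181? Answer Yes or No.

φ(181) = 181 − 1 = 180 = 2^2 · 3^2 · 5.
It suffices to check that the order of 134 is not a proper divisor of 180: compute 134^(180/q) for q ∈ {2, 3, 5}.
134^90 ≡ 180 (mod 181)  [q = 2: ≢ 1 ✓]
134^60 ≡ 48 (mod 181)  [q = 3: ≢ 1 ✓]
134^36 ≡ 125 (mod 181)  [q = 5: ≢ 1 ✓]
None equal 1, so ord_181(134) = 180: 134 is a primitive root.

Yes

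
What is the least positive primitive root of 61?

φ(61) = 61 − 1 = 60 = 2^2 · 3 · 5.
Test candidates g = 2, 3, … against the prime factors q ∈ {2, 3, 5} of φ(61): g is a generator iff g^(60/q) ≢ 1 for every such q.
g = 2: 2^30 ≡ 60; 2^20 ≡ 47; 2^12 ≡ 9 — none is 1, so 2 is a primitive root.
Hence the least primitive root of 61 is 2.

2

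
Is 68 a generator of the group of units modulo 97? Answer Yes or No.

φ(97) = 97 − 1 = 96 = 2^5 · 3.
Test 68^(96/q) mod 97 for each prime factor q of 96:
68^48 ≡ 96 (mod 97)  [q = 2: ≢ 1 ✓]
68^32 ≡ 35 (mod 97)  [q = 3: ≢ 1 ✓]
None equal 1, so ord_97(68) = 96: 68 is a primitive root.

Yes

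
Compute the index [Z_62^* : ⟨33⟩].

6

The order of 33 must divide φ(62) = φ(2)·φ(31) = 1·30 = 30 = 2 · 3 · 5.
Divisors of 30: 1, 2, 3, 5, 6, 10, 15, 30.
Test each divisor d:
33^1 ≡ 33 (mod 62)
33^2 ≡ 35 (mod 62)
33^3 ≡ 39 (mod 62)
33^5 ≡ 1 (mod 62) ✓
Thus |⟨33⟩| = ord(33) = 5.
The index is φ(62) / ord(33) = 30 / 5 = 6.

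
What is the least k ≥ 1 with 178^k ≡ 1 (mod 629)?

72

ord(178) | φ(629) = φ(17·37) = (17−1)·(37−1) = 16·36 = 576 = 2^6 · 3^2.
Divisors of 576: 1, 2, 3, 4, 6, 8, 9, 12, 16, 18, 24, 32, 36, 48, 64, 72, 96, 144, 192, 288, 576.
Compute 178^d (mod 629) for the divisors d until we hit 1:
178^1 ≡ 178 (mod 629)
178^2 ≡ 234 (mod 629)
178^3 ≡ 138 (mod 629)
178^4 ≡ 33 (mod 629)
178^6 ≡ 174 (mod 629)
178^8 ≡ 460 (mod 629)
178^9 ≡ 110 (mod 629)
178^12 ≡ 84 (mod 629)
178^16 ≡ 256 (mod 629)
178^18 ≡ 149 (mod 629)
178^24 ≡ 137 (mod 629)
178^32 ≡ 120 (mod 629)
178^36 ≡ 186 (mod 629)
178^48 ≡ 528 (mod 629)
178^64 ≡ 562 (mod 629)
178^72 ≡ 1 (mod 629) ✓
Hence ord(178) = 72.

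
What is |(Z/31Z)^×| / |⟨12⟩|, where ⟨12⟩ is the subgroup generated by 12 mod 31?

1

By Lagrange's theorem, ord_31(12) divides φ(31) = 31 − 1 = 30 = 2 · 3 · 5.
Divisors of 30: 1, 2, 3, 5, 6, 10, 15, 30.
Test each divisor d:
12^1 ≡ 12
12^2 ≡ 20
12^3 ≡ 23
12^5 ≡ 26
12^6 ≡ 2
12^10 ≡ 25
12^15 ≡ 30
12^30 ≡ 1
So ord_31(12) = 30, hence |⟨12⟩| = 30.
The index is φ(31) / ord(12) = 30 / 30 = 1.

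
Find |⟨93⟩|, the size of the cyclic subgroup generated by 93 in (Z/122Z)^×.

12

The order of 93 must divide φ(122) = φ(2)·φ(61) = 1·60 = 60 = 2^2 · 3 · 5.
Divisors of 60: 1, 2, 3, 4, 5, 6, 10, 12, 15, 20, 30, 60.
Check 93^d mod 122 for each divisor in increasing order:
93^1 ≡ 93
93^2 ≡ 109
93^3 ≡ 11
93^4 ≡ 47
93^5 ≡ 101
93^6 ≡ 121
93^10 ≡ 75
93^12 ≡ 1
Hence ord(93) = 12.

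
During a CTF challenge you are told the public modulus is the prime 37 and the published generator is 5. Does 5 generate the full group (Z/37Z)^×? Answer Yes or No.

φ(37) = 37 − 1 = 36 = 2^2 · 3^2.
Test 5^(36/q) mod 37 for each prime factor q of 36:
5^18 ≡ 36 (mod 37)  [q = 2: ≢ 1 ✓]
5^12 ≡ 10 (mod 37)  [q = 3: ≢ 1 ✓]
Every test exponent gives a nontrivial residue, hence 5 generates the full group.

Yes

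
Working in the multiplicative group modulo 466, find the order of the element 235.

ord(235) | φ(466) = φ(2)·φ(233) = 1·232 = 232 = 2^3 · 29.
Divisors of 232: 1, 2, 4, 8, 29, 58, 116, 232.
Compute 235^d (mod 466) for the divisors d until we hit 1:
235^1 ≡ 235 (mod 466)
235^2 ≡ 237 (mod 466)
235^4 ≡ 249 (mod 466)
235^8 ≡ 23 (mod 466)
235^29 ≡ 1 (mod 466) ✓
The smallest such exponent is 29, so the order of 235 is 29.

29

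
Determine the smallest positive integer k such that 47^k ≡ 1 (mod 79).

78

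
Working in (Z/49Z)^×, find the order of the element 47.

42

The order of 47 must divide φ(49) = φ(7^2) = 7·(7−1) = 42 = 2 · 3 · 7.
Divisors of 42: 1, 2, 3, 6, 7, 14, 21, 42.
Compute 47^d (mod 49) for the divisors d until we hit 1:
47^1 ≡ 47 (mod 49)
47^2 ≡ 4 (mod 49)
47^3 ≡ 41 (mod 49)
47^6 ≡ 15 (mod 49)
47^7 ≡ 19 (mod 49)
47^14 ≡ 18 (mod 49)
47^21 ≡ 48 (mod 49)
47^42 ≡ 1 (mod 49) ✓
Therefore the multiplicative order of 47 modulo 49 is 42.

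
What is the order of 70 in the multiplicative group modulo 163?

162

By Lagrange's theorem, ord_163(70) divides φ(163) = 163 − 1 = 162 = 2 · 3^4.
Divisors of 162: 1, 2, 3, 6, 9, 18, 27, 54, 81, 162.
Evaluate successive powers at the divisors of 162:
70^1 ≡ 70
70^2 ≡ 10
70^3 ≡ 48
70^6 ≡ 22
70^9 ≡ 78
70^18 ≡ 53
70^27 ≡ 59
70^54 ≡ 58
70^81 ≡ 162
70^162 ≡ 1
Therefore the multiplicative order of 70 modulo 163 is 162.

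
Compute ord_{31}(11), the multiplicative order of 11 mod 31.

Since 11 ∈ (Z/31Z)^×, its order divides φ(31) = 31 − 1 = 30 = 2 · 3 · 5.
Divisors of 30: 1, 2, 3, 5, 6, 10, 15, 30.
Evaluate successive powers at the divisors of 30:
11^1 ≡ 11 (mod 31)
11^2 ≡ 28 (mod 31)
11^3 ≡ 29 (mod 31)
11^5 ≡ 6 (mod 31)
11^6 ≡ 4 (mod 31)
11^10 ≡ 5 (mod 31)
11^15 ≡ 30 (mod 31)
11^30 ≡ 1 (mod 31) ✓
Hence ord(11) = 30.

30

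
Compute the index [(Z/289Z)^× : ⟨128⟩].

The order of 128 must divide φ(289) = φ(17^2) = 17·(17−1) = 272 = 2^4 · 17.
Divisors of 272: 1, 2, 4, 8, 16, 17, 34, 68, 136, 272.
Check 128^d mod 289 for each divisor in increasing order:
128^1 ≡ 128 (mod 289)
128^2 ≡ 200 (mod 289)
128^4 ≡ 118 (mod 289)
128^8 ≡ 52 (mod 289)
128^16 ≡ 103 (mod 289)
128^17 ≡ 179 (mod 289)
128^34 ≡ 251 (mod 289)
128^68 ≡ 288 (mod 289)
128^136 ≡ 1 (mod 289) ✓
Thus |⟨128⟩| = ord(128) = 136.
Index = |(Z/289Z)^×| / |⟨128⟩| = 272 / 136 = 2.

2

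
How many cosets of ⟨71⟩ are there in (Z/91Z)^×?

6

The order of 71 must divide φ(91) = φ(7·13) = (7−1)·(13−1) = 6·12 = 72 = 2^3 · 3^2.
Divisors of 72: 1, 2, 3, 4, 6, 8, 9, 12, 18, 24, 36, 72.
Test each divisor d:
71^1 ≡ 71 (mod 91)
71^2 ≡ 36 (mod 91)
71^3 ≡ 8 (mod 91)
71^4 ≡ 22 (mod 91)
71^6 ≡ 64 (mod 91)
71^8 ≡ 29 (mod 91)
71^9 ≡ 57 (mod 91)
71^12 ≡ 1 (mod 91) ✓
Thus |⟨71⟩| = ord(71) = 12.
The index is φ(91) / ord(71) = 72 / 12 = 6.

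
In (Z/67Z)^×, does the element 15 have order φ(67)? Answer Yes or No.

φ(67) = 67 − 1 = 66 = 2 · 3 · 11.
It suffices to check that the order of 15 is not a proper divisor of 66: compute 15^(66/q) for q ∈ {2, 3, 11}.
15^33 ≡ 1 (mod 67)  [q = 2: ≡ 1 ✗]
15^22 ≡ 1 (mod 67)  [q = 3: ≡ 1 ✗]
15^6 ≡ 22 (mod 67)  [q = 11: ≢ 1 ✓]
The check at q = 2 fails, so 15 generates a proper subgroup.

No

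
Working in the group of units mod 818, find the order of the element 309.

51

Since 309 ∈ (Z/818Z)^×, its order divides φ(818) = φ(2)·φ(409) = 1·408 = 408 = 2^3 · 3 · 17.
Divisors of 408: 1, 2, 3, 4, 6, 8, 12, 17, 24, 34, 51, 68, 102, 136, 204, 408.
Evaluate successive powers at the divisors of 408:
309^1 ≡ 309 (mod 818)
309^2 ≡ 593 (mod 818)
309^3 ≡ 5 (mod 818)
309^4 ≡ 727 (mod 818)
309^6 ≡ 25 (mod 818)
309^8 ≡ 101 (mod 818)
309^12 ≡ 625 (mod 818)
309^17 ≡ 355 (mod 818)
309^24 ≡ 439 (mod 818)
309^34 ≡ 53 (mod 818)
309^51 ≡ 1 (mod 818) ✓
Hence ord(309) = 51.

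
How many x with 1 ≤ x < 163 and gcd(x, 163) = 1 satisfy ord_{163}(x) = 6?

φ(163) = 163 − 1 = 162 = 2 · 3^4.
(Z/163Z)^× is cyclic (|G| = 162); a cyclic group of order m has exactly φ(d) elements of each order d | m, and none otherwise.
6 = 2 · 3 divides 162, and φ(6) = 2.

2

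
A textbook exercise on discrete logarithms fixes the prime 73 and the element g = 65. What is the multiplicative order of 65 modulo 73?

The order of 65 must divide φ(73) = 73 − 1 = 72 = 2^3 · 3^2.
Divisors of 72: 1, 2, 3, 4, 6, 8, 9, 12, 18, 24, 36, 72.
Evaluate successive powers at the divisors of 72:
65^1 ≡ 65
65^2 ≡ 64
65^3 ≡ 72
65^4 ≡ 8
65^6 ≡ 1
Hence ord(65) = 6.

6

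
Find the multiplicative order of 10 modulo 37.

ord(10) | φ(37) = 37 − 1 = 36 = 2^2 · 3^2.
Divisors of 36: 1, 2, 3, 4, 6, 9, 12, 18, 36.
Evaluate successive powers at the divisors of 36:
10^1 ≡ 10
10^2 ≡ 26
10^3 ≡ 1
Hence ord(10) = 3.

3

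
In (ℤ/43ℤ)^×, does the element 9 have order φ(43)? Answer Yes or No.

No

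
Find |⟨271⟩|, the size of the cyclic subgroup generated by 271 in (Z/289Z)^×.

By Lagrange's theorem, ord_289(271) divides φ(289) = φ(17^2) = 17·(17−1) = 272 = 2^4 · 17.
Divisors of 272: 1, 2, 4, 8, 16, 17, 34, 68, 136, 272.
Test each divisor d:
271^1 ≡ 271
271^2 ≡ 35
271^4 ≡ 69
271^8 ≡ 137
271^16 ≡ 273
271^17 ≡ 288
271^34 ≡ 1
The smallest such exponent is 34, so the order of 271 is 34.

34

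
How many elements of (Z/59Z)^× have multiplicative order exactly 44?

φ(59) = 59 − 1 = 58 = 2 · 29.
(Z/59Z)^× is cyclic (|G| = 58); a cyclic group of order m has exactly φ(d) elements of each order d | m, and none otherwise.
Here 58 is not a multiple of 44, so there are no elements of order 44.

0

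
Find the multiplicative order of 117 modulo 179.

89

By Lagrange's theorem, ord_179(117) divides φ(179) = 179 − 1 = 178 = 2 · 89.
Divisors of 178: 1, 2, 89, 178.
Compute 117^d (mod 179) for the divisors d until we hit 1:
117^1 ≡ 117
117^2 ≡ 85
117^89 ≡ 1
So ord_179(117) = 89.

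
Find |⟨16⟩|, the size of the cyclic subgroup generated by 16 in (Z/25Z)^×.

Since 16 ∈ (Z/25Z)^×, its order divides φ(25) = φ(5^2) = 5·(5−1) = 20 = 2^2 · 5.
Divisors of 20: 1, 2, 4, 5, 10, 20.
Compute 16^d (mod 25) for the divisors d until we hit 1:
16^1 ≡ 16 (mod 25)
16^2 ≡ 6 (mod 25)
16^4 ≡ 11 (mod 25)
16^5 ≡ 1 (mod 25) ✓
The smallest such exponent is 5, so the order of 16 is 5.

5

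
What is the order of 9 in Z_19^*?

9

By Lagrange's theorem, ord_19(9) divides φ(19) = 19 − 1 = 18 = 2 · 3^2.
Divisors of 18: 1, 2, 3, 6, 9, 18.
Check 9^d mod 19 for each divisor in increasing order:
9^1 ≡ 9 (mod 19)
9^2 ≡ 5 (mod 19)
9^3 ≡ 7 (mod 19)
9^6 ≡ 11 (mod 19)
9^9 ≡ 1 (mod 19) ✓
Therefore the multiplicative order of 9 modulo 19 is 9.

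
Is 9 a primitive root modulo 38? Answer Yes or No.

φ(38) = φ(2)·φ(19) = 1·18 = 18 = 2 · 3^2.
Test 9^(18/q) mod 38 for each prime factor q of 18:
9^9 ≡ 1 (mod 38)  [q = 2: ≡ 1 ✗]
9^6 ≡ 11 (mod 38)  [q = 3: ≢ 1 ✓]
9^9 ≡ 1 shows ord(9) | 9, strictly less than φ(38); not a primitive root.

No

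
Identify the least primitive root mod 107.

2

φ(107) = 107 − 1 = 106 = 2 · 53.
Test candidates g = 2, 3, … against the prime factors q ∈ {2, 53} of φ(107): g is a generator iff g^(106/q) ≢ 1 for every such q.
g = 2: 2^53 ≡ 106; 2^2 ≡ 4 — none is 1, so 2 is a primitive root.
The smallest primitive root modulo 107 is 2.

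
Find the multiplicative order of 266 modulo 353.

352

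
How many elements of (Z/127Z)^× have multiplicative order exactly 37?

0

φ(127) = 127 − 1 = 126 = 2 · 3^2 · 7.
In a cyclic group of order 126, there are φ(d) elements of order d for each divisor d of 126, and zero for non-divisors.
Here 126 is not a multiple of 37, so there are no elements of order 37.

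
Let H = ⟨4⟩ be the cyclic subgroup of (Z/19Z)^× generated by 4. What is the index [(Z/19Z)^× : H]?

2

By Lagrange's theorem, ord_19(4) divides φ(19) = 19 − 1 = 18 = 2 · 3^2.
Divisors of 18: 1, 2, 3, 6, 9, 18.
Evaluate successive powers at the divisors of 18:
4^1 ≡ 4
4^2 ≡ 16
4^3 ≡ 7
4^6 ≡ 11
4^9 ≡ 1
The order of 4 is 9, so the subgroup it generates has 9 elements.
[(Z/19Z)^× : ⟨4⟩] = 18/9 = 2.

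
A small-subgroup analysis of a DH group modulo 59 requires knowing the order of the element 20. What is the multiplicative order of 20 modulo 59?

29

ord(20) | φ(59) = 59 − 1 = 58 = 2 · 29.
Divisors of 58: 1, 2, 29, 58.
Test each divisor d:
20^1 ≡ 20 (mod 59)
20^2 ≡ 46 (mod 59)
20^29 ≡ 1 (mod 59) ✓
Hence ord(20) = 29.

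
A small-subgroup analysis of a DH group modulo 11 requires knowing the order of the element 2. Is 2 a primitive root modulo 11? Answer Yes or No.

φ(11) = 11 − 1 = 10 = 2 · 5.
Test 2^(10/q) mod 11 for each prime factor q of 10:
2^5 ≡ 10 (mod 11)  [q = 2: ≢ 1 ✓]
2^2 ≡ 4 (mod 11)  [q = 5: ≢ 1 ✓]
All checks pass, so 2 has order 10 and is a primitive root modulo 11.

Yes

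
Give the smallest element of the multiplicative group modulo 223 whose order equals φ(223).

φ(223) = 223 − 1 = 222 = 2 · 3 · 37.
Test candidates g = 2, 3, … against the prime factors q ∈ {2, 3, 37} of φ(223): g is a generator iff g^(222/q) ≢ 1 for every such q.
g = 2: 2^111 ≡ 1 — hits 1, so not a primitive root.
g = 3: 3^111 ≡ 222; 3^74 ≡ 183; 3^6 ≡ 60 — none is 1, so 3 is a primitive root.
The smallest primitive root modulo 223 is 3.

3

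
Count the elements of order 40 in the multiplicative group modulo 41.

16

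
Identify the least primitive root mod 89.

3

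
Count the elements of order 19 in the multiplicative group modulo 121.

0

φ(121) = φ(11^2) = 11·(11−1) = 110 = 2 · 5 · 11.
(Z/121Z)^× is cyclic (|G| = 110); a cyclic group of order m has exactly φ(d) elements of each order d | m, and none otherwise.
Here 110 is not a multiple of 19, so there are no elements of order 19.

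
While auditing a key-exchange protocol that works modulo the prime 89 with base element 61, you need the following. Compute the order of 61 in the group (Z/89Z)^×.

By Lagrange's theorem, ord_89(61) divides φ(89) = 89 − 1 = 88 = 2^3 · 11.
Divisors of 88: 1, 2, 4, 8, 11, 22, 44, 88.
Compute 61^d (mod 89) for the divisors d until we hit 1:
61^1 ≡ 61
61^2 ≡ 72
61^4 ≡ 22
61^8 ≡ 39
61^11 ≡ 52
61^22 ≡ 34
61^44 ≡ 88
61^88 ≡ 1
So ord_89(61) = 88.

88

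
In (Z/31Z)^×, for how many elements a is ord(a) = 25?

φ(31) = 31 − 1 = 30 = 2 · 3 · 5.
In a cyclic group of order 30, there are φ(d) elements of order d for each divisor d of 30, and zero for non-divisors.
25 does not divide 30, so no element of (Z/31Z)^× has order 25.

0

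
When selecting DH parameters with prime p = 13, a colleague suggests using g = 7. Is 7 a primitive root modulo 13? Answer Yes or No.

Yes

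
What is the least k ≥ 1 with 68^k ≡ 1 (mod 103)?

ord(68) | φ(103) = 103 − 1 = 102 = 2 · 3 · 17.
Divisors of 102: 1, 2, 3, 6, 17, 34, 51, 102.
Test each divisor d:
68^1 ≡ 68 (mod 103)
68^2 ≡ 92 (mod 103)
68^3 ≡ 76 (mod 103)
68^6 ≡ 8 (mod 103)
68^17 ≡ 56 (mod 103)
68^34 ≡ 46 (mod 103)
68^51 ≡ 1 (mod 103) ✓
The smallest such exponent is 51, so the order of 68 is 51.

51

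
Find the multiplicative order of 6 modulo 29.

14

By Lagrange's theorem, ord_29(6) divides φ(29) = 29 − 1 = 28 = 2^2 · 7.
Divisors of 28: 1, 2, 4, 7, 14, 28.
Test each divisor d:
6^1 ≡ 6 (mod 29)
6^2 ≡ 7 (mod 29)
6^4 ≡ 20 (mod 29)
6^7 ≡ 28 (mod 29)
6^14 ≡ 1 (mod 29) ✓
So ord_29(6) = 14.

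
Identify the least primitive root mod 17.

3

φ(17) = 17 − 1 = 16 = 2^4.
Test candidates g = 2, 3, … against the prime factors q ∈ {2} of φ(17): g is a generator iff g^(16/q) ≢ 1 for every such q.
g = 2: 2^8 ≡ 1 — hits 1, so not a primitive root.
g = 3: 3^8 ≡ 16 — none is 1, so 3 is a primitive root.
So 3 is the smallest generator of (Z/17Z)^×.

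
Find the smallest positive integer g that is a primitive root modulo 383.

5

φ(383) = 383 − 1 = 382 = 2 · 191.
Test candidates g = 2, 3, … against the prime factors q ∈ {2, 191} of φ(383): g is a generator iff g^(382/q) ≢ 1 for every such q.
g = 2: 2^191 ≡ 1 — hits 1, so not a primitive root.
g = 3: 3^191 ≡ 1 — hits 1, so not a primitive root.
g = 4: 4^191 ≡ 1 — hits 1, so not a primitive root.
g = 5: 5^191 ≡ 382; 5^2 ≡ 25 — none is 1, so 5 is a primitive root.
Hence the least primitive root of 383 is 5.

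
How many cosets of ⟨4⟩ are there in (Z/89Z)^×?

8

Since 4 ∈ (Z/89Z)^×, its order divides φ(89) = 89 − 1 = 88 = 2^3 · 11.
Divisors of 88: 1, 2, 4, 8, 11, 22, 44, 88.
Check 4^d mod 89 for each divisor in increasing order:
4^1 ≡ 4
4^2 ≡ 16
4^4 ≡ 78
4^8 ≡ 32
4^11 ≡ 1
So ord_89(4) = 11, hence |⟨4⟩| = 11.
Index = |(Z/89Z)^×| / |⟨4⟩| = 88 / 11 = 8.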